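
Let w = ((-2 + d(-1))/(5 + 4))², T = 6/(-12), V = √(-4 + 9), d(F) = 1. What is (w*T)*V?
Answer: -√5/162 ≈ -0.013803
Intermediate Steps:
V = √5 ≈ 2.2361
T = -½ (T = 6*(-1/12) = -½ ≈ -0.50000)
w = 1/81 (w = ((-2 + 1)/(5 + 4))² = (-1/9)² = (-1*⅑)² = (-⅑)² = 1/81 ≈ 0.012346)
(w*T)*V = ((1/81)*(-½))*√5 = -√5/162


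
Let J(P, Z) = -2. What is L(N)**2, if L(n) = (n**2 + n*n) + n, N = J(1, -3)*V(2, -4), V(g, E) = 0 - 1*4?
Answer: 18496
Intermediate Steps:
V(g, E) = -4 (V(g, E) = 0 - 4 = -4)
N = 8 (N = -2*(-4) = 8)
L(n) = n + 2*n**2 (L(n) = (n**2 + n**2) + n = 2*n**2 + n = n + 2*n**2)
L(N)**2 = (8*(1 + 2*8))**2 = (8*(1 + 16))**2 = (8*17)**2 = 136**2 = 18496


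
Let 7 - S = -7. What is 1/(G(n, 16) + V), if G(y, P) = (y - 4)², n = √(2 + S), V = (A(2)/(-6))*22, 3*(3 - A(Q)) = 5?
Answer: -9/44 ≈ -0.20455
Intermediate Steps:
A(Q) = 4/3 (A(Q) = 3 - ⅓*5 = 3 - 5/3 = 4/3)
S = 14 (S = 7 - 1*(-7) = 7 + 7 = 14)
V = -44/9 (V = ((4/3)/(-6))*22 = -⅙*4/3*22 = -2/9*22 = -44/9 ≈ -4.8889)
n = 4 (n = √(2 + 14) = √16 = 4)
G(y, P) = (-4 + y)²
1/(G(n, 16) + V) = 1/((-4 + 4)² - 44/9) = 1/(0² - 44/9) = 1/(0 - 44/9) = 1/(-44/9) = -9/44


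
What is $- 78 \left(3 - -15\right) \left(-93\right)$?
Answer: $130572$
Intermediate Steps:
$- 78 \left(3 - -15\right) \left(-93\right) = - 78 \left(3 + 15\right) \left(-93\right) = \left(-78\right) 18 \left(-93\right) = \left(-1404\right) \left(-93\right) = 130572$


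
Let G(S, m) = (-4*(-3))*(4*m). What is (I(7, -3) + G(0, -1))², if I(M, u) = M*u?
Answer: 4761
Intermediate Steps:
G(S, m) = 48*m (G(S, m) = 12*(4*m) = 48*m)
(I(7, -3) + G(0, -1))² = (7*(-3) + 48*(-1))² = (-21 - 48)² = (-69)² = 4761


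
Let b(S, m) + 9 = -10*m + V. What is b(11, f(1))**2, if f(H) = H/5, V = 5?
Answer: 36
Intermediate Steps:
f(H) = H/5 (f(H) = H*(1/5) = H/5)
b(S, m) = -4 - 10*m (b(S, m) = -9 + (-10*m + 5) = -9 + (5 - 10*m) = -4 - 10*m)
b(11, f(1))**2 = (-4 - 2)**2 = (-6)**2 = 36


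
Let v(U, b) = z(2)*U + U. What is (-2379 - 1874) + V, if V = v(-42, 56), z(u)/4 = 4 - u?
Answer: -4631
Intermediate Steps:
z(u) = 16 - 4*u (z(u) = 4*(4 - u) = 16 - 4*u)
v(U, b) = 9*U (v(U, b) = (16 - 4*2)*U + U = (16 - 8)*U + U = 8*U + U = 9*U)
V = -378 (V = 9*(-42) = -378)
(-2379 - 1874) + V = (-2379 - 1874) - 378 = -4253 - 378 = -4631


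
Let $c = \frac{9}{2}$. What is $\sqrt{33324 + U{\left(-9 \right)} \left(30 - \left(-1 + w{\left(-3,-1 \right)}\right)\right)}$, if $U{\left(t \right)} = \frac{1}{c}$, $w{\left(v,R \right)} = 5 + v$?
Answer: $\frac{\sqrt{299974}}{3} \approx 182.57$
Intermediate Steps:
$c = \frac{9}{2}$ ($c = 9 \cdot \frac{1}{2} = \frac{9}{2} \approx 4.5$)
$U{\left(t \right)} = \frac{2}{9}$ ($U{\left(t \right)} = \frac{1}{\frac{9}{2}} = \frac{2}{9}$)
$\sqrt{33324 + U{\left(-9 \right)} \left(30 - \left(-1 + w{\left(-3,-1 \right)}\right)\right)} = \sqrt{33324 + \frac{2 \left(30 - \left(-1 + \left(5 - 3\right)\right)\right)}{9}} = \sqrt{33324 + \frac{2 \left(30 - \left(-1 + 2\right)\right)}{9}} = \sqrt{33324 + \frac{2 \left(30 - 1\right)}{9}} = \sqrt{33324 + \frac{2}{9} \cdot 29} = \sqrt{33324 + \frac{58}{9}} = \sqrt{\frac{299974}{9}} = \frac{\sqrt{299974}}{3}$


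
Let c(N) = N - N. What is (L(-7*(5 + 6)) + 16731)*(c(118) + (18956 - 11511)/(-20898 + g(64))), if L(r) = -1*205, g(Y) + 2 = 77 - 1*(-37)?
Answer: -61518035/10393 ≈ -5919.2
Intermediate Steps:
c(N) = 0
g(Y) = 112 (g(Y) = -2 + (77 - 1*(-37)) = -2 + (77 + 37) = -2 + 114 = 112)
L(r) = -205
(L(-7*(5 + 6)) + 16731)*(c(118) + (18956 - 11511)/(-20898 + g(64))) = (-205 + 16731)*(0 + (18956 - 11511)/(-20898 + 112)) = 16526*(0 + 7445/(-20786)) = 16526*(0 + 7445*(-1/20786)) = 16526*(0 - 7445/20786) = 16526*(-7445/20786) = -61518035/10393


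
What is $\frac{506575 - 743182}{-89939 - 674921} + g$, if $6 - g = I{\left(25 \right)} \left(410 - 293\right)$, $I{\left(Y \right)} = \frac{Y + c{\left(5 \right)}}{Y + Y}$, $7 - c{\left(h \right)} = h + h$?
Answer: $- \frac{172746129}{3824300} \approx -45.171$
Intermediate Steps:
$c{\left(h \right)} = 7 - 2 h$ ($c{\left(h \right)} = 7 - \left(h + h\right) = 7 - 2 h$)
$I{\left(Y \right)} = \frac{-3 + Y}{2 Y}$ ($I{\left(Y \right)} = \frac{Y + \left(7 - 10\right)}{Y + Y} = \frac{Y + \left(7 - 10\right)}{2 Y} = \left(Y - 3\right) \frac{1}{2 Y} = \left(-3 + Y\right) \frac{1}{2 Y} = \frac{-3 + Y}{2 Y}$)
$g = - \frac{1137}{25}$ ($g = 6 - \frac{-3 + 25}{2 \cdot 25} \left(410 - 293\right) = 6 - \frac{1}{2} \cdot \frac{1}{25} \cdot 22 \cdot 117 = 6 - \frac{11}{25} \cdot 117 = 6 - \frac{1287}{25} = - \frac{1137}{25} \approx -45.48$)
$\frac{506575 - 743182}{-89939 - 674921} + g = \frac{506575 - 743182}{-89939 - 674921} - \frac{1137}{25} = - \frac{236607}{-764860} - \frac{1137}{25} = \left(-236607\right) \left(- \frac{1}{764860}\right) - \frac{1137}{25} = \frac{236607}{764860} - \frac{1137}{25} = - \frac{172746129}{3824300}$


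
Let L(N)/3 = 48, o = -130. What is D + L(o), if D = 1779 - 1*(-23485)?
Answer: 25408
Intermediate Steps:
D = 25264 (D = 1779 + 23485 = 25264)
L(N) = 144 (L(N) = 3*48 = 144)
D + L(o) = 25264 + 144 = 25408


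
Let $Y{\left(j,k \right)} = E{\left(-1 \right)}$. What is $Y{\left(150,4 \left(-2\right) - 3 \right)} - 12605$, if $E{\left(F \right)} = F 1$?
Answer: $-12606$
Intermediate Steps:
$E{\left(F \right)} = F$
$Y{\left(j,k \right)} = -1$
$Y{\left(150,4 \left(-2\right) - 3 \right)} - 12605 = -1 - 12605 = -12606$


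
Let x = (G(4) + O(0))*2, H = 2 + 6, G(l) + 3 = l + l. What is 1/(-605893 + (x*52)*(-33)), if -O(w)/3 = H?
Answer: -1/540685 ≈ -1.8495e-6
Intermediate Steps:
G(l) = -3 + 2*l (G(l) = -3 + (l + l) = -3 + 2*l)
H = 8
O(w) = -24 (O(w) = -3*8 = -24)
x = -38 (x = ((-3 + 2*4) - 24)*2 = ((-3 + 8) - 24)*2 = (5 - 24)*2 = -19*2 = -38)
1/(-605893 + (x*52)*(-33)) = 1/(-605893 - 38*52*(-33)) = 1/(-605893 - 1976*(-33)) = 1/(-605893 + 65208) = 1/(-540685) = -1/540685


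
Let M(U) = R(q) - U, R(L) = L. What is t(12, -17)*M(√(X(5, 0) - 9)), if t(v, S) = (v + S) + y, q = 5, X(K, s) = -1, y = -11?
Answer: -80 + 16*I*√10 ≈ -80.0 + 50.596*I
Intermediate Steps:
M(U) = 5 - U
t(v, S) = -11 + S + v (t(v, S) = (v + S) - 11 = (S + v) - 11 = -11 + S + v)
t(12, -17)*M(√(X(5, 0) - 9)) = (-11 - 17 + 12)*(5 - √(-1 - 9)) = -16*(5 - √(-10)) = -16*(5 - I*√10) = -80 + 16*I*√10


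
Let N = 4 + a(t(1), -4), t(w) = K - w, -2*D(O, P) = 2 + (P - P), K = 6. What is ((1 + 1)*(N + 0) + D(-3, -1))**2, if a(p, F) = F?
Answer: 1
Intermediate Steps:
D(O, P) = -1 (D(O, P) = -(2 + (P - P))/2 = -(2 + 0)/2 = -1/2*2 = -1)
t(w) = 6 - w
N = 0 (N = 4 - 4 = 0)
((1 + 1)*(N + 0) + D(-3, -1))**2 = ((1 + 1)*(0 + 0) - 1)**2 = (2*0 - 1)**2 = (0 - 1)**2 = (-1)**2 = 1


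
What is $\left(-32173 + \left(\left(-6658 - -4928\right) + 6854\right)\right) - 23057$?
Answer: $-50106$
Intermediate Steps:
$\left(-32173 + \left(\left(-6658 - -4928\right) + 6854\right)\right) - 23057 = \left(-32173 + \left(\left(-6658 + 4928\right) + 6854\right)\right) - 23057 = \left(-32173 + \left(-1730 + 6854\right)\right) - 23057 = \left(-32173 + 5124\right) - 23057 = -27049 - 23057 = -50106$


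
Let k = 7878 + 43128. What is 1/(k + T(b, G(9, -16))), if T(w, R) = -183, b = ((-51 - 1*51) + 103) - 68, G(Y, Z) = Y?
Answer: 1/50823 ≈ 1.9676e-5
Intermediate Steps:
b = -67 (b = ((-51 - 51) + 103) - 68 = (-102 + 103) - 68 = 1 - 68 = -67)
k = 51006
1/(k + T(b, G(9, -16))) = 1/(51006 - 183) = 1/50823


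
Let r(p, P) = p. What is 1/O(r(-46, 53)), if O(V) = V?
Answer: -1/46 ≈ -0.021739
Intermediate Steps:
1/O(r(-46, 53)) = 1/(-46) = -1/46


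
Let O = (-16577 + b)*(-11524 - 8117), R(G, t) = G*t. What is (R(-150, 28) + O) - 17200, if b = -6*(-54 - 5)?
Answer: 318614543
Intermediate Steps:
b = 354 (b = -6*(-59) = 354)
O = 318635943 (O = (-16577 + 354)*(-11524 - 8117) = -16223*(-19641) = 318635943)
(R(-150, 28) + O) - 17200 = (-150*28 + 318635943) - 17200 = (-4200 + 318635943) - 17200 = 318631743 - 17200 = 318614543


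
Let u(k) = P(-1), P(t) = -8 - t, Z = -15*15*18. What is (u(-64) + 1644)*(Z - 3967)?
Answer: -13123829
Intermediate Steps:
Z = -4050 (Z = -225*18 = -4050)
u(k) = -7 (u(k) = -8 - 1*(-1) = -8 + 1 = -7)
(u(-64) + 1644)*(Z - 3967) = (-7 + 1644)*(-4050 - 3967) = 1637*(-8017) = -13123829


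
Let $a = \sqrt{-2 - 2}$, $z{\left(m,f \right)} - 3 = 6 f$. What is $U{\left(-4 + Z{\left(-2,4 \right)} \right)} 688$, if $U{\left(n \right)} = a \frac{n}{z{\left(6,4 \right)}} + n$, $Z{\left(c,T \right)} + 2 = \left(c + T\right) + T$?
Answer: $0$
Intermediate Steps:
$z{\left(m,f \right)} = 3 + 6 f$
$Z{\left(c,T \right)} = -2 + c + 2 T$ ($Z{\left(c,T \right)} = -2 + \left(\left(c + T\right) + T\right) = -2 + \left(\left(T + c\right) + T\right) = -2 + \left(c + 2 T\right) = -2 + c + 2 T$)
$a = 2 i$ ($a = \sqrt{-4} = 2 i \approx 2.0 i$)
$U{\left(n \right)} = n + \frac{2 i n}{27}$ ($U{\left(n \right)} = 2 i \frac{n}{3 + 6 \cdot 4} + n = 2 i \frac{n}{3 + 24} + n = 2 i \frac{n}{27} + n = \frac{2 i n}{27} + n = n + \frac{2 i n}{27}$)
$U{\left(-4 + Z{\left(-2,4 \right)} \right)} 688 = \frac{\left(-4 - -4\right) \left(27 + 2 i\right)}{27} \cdot 688 = \frac{\left(-4 + 4\right) \left(27 + 2 i\right)}{27} \cdot 688 = \frac{1}{27} \cdot 0 \left(27 + 2 i\right) 688 = 0 \cdot 688 = 0$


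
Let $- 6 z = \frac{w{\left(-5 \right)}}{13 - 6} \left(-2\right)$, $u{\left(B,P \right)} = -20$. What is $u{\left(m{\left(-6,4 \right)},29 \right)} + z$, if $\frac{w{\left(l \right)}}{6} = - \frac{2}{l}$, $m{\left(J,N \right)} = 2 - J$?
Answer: $- \frac{696}{35} \approx -19.886$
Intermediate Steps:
$w{\left(l \right)} = - \frac{12}{l}$ ($w{\left(l \right)} = 6 \left(- \frac{2}{l}\right) = - \frac{12}{l}$)
$z = \frac{4}{35}$ ($z = - \frac{\frac{\left(-12\right) \frac{1}{-5}}{13 - 6} \left(-2\right)}{6} = - \frac{\frac{\left(-12\right) \left(- \frac{1}{5}\right)}{7} \left(-2\right)}{6} = - \frac{\frac{12}{5} \cdot \frac{1}{7} \left(-2\right)}{6} = - \frac{\frac{12}{35} \left(-2\right)}{6} = \left(- \frac{1}{6}\right) \left(- \frac{24}{35}\right) = \frac{4}{35} \approx 0.11429$)
$u{\left(m{\left(-6,4 \right)},29 \right)} + z = -20 + \frac{4}{35} = - \frac{696}{35}$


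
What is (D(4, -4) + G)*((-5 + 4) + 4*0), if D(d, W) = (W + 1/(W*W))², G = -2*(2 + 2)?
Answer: -1921/256 ≈ -7.5039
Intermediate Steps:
G = -8 (G = -2*4 = -8)
D(d, W) = (W + W⁻²)² (D(d, W) = (W + 1/(W²))² = (W + W⁻²)²)
(D(4, -4) + G)*((-5 + 4) + 4*0) = ((1 + (-4)³)²/(-4)⁴ - 8)*((-5 + 4) + 4*0) = ((1 - 64)²/256 - 8)*(-1 + 0) = ((1/256)*(-63)² - 8)*(-1) = ((1/256)*3969 - 8)*(-1) = (3969/256 - 8)*(-1) = (1921/256)*(-1) = -1921/256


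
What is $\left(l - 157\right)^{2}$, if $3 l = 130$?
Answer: $\frac{116281}{9} \approx 12920.0$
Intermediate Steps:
$l = \frac{130}{3}$ ($l = \frac{1}{3} \cdot 130 = \frac{130}{3} \approx 43.333$)
$\left(l - 157\right)^{2} = \left(\frac{130}{3} - 157\right)^{2} = \left(- \frac{341}{3}\right)^{2} = \frac{116281}{9}$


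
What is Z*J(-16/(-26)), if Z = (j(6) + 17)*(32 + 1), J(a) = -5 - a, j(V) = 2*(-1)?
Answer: -36135/13 ≈ -2779.6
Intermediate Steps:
j(V) = -2
Z = 495 (Z = (-2 + 17)*(32 + 1) = 15*33 = 495)
Z*J(-16/(-26)) = 495*(-5 - (-16)/(-26)) = 495*(-5 - (-16)*(-1)/26) = 495*(-5 - 1*8/13) = 495*(-5 - 8/13) = 495*(-73/13) = -36135/13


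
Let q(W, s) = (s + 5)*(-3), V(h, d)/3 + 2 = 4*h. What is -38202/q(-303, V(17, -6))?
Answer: 12734/203 ≈ 62.729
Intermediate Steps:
V(h, d) = -6 + 12*h (V(h, d) = -6 + 3*(4*h) = -6 + 12*h)
q(W, s) = -15 - 3*s (q(W, s) = (5 + s)*(-3) = -15 - 3*s)
-38202/q(-303, V(17, -6)) = -38202/(-15 - 3*(-6 + 12*17)) = -38202/(-15 - 3*(-6 + 204)) = -38202/(-15 - 3*198) = -38202/(-15 - 594) = -38202/(-609) = -38202*(-1/609) = 12734/203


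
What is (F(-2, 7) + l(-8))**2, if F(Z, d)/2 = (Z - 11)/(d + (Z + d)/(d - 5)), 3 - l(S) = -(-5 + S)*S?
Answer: 3924361/361 ≈ 10871.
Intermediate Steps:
l(S) = 3 + S*(-5 + S) (l(S) = 3 - (-1)*(-5 + S)*S = 3 - (-1)*S*(-5 + S) = 3 + S*(-5 + S))
F(Z, d) = 2*(-11 + Z)/(d + (Z + d)/(-5 + d)) (F(Z, d) = 2*((Z - 11)/(d + (Z + d)/(d - 5))) = 2*((-11 + Z)/(d + (Z + d)/(-5 + d))) = 2*(-11 + Z)/(d + (Z + d)/(-5 + d)))
(F(-2, 7) + l(-8))**2 = (2*(55 - 11*7 - 5*(-2) - 2*7)/(-2 + 7**2 - 4*7) + (3 + (-8)**2 - 5*(-8)))**2 = (2*(55 - 77 + 10 - 14)/(-2 + 49 - 28) + (3 + 64 + 40))**2 = (2*(-26)/19 + 107)**2 = (2*(1/19)*(-26) + 107)**2 = (-52/19 + 107)**2 = (1981/19)**2 = 3924361/361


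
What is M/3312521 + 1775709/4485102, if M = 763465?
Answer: 3102097250273/4952331520714 ≈ 0.62639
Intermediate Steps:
M/3312521 + 1775709/4485102 = 763465/3312521 + 1775709/4485102 = 763465*(1/3312521) + 1775709*(1/4485102) = 763465/3312521 + 591903/1495034 = 3102097250273/4952331520714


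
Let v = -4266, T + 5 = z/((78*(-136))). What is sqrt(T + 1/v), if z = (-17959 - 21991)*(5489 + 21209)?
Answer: sqrt(34357875388239)/18486 ≈ 317.08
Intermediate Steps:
z = -1066585100 (z = -39950*26698 = -1066585100)
T = 15684295/156 (T = -5 - 1066585100/(78*(-136)) = -5 - 1066585100/(-10608) = -5 - 1066585100*(-1/10608) = -5 + 15685075/156 = 15684295/156 ≈ 1.0054e+5)
sqrt(T + 1/v) = sqrt(15684295/156 + 1/(-4266)) = sqrt(15684295/156 - 1/4266) = sqrt(11151533719/110916) = sqrt(34357875388239)/18486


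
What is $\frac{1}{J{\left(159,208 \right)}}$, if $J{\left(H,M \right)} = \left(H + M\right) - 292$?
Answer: $\frac{1}{75} \approx 0.013333$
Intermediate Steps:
$J{\left(H,M \right)} = -292 + H + M$
$\frac{1}{J{\left(159,208 \right)}} = \frac{1}{-292 + 159 + 208} = \frac{1}{75}$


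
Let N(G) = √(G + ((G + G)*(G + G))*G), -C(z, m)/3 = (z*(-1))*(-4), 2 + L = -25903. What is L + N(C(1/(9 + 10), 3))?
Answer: -25905 + 2*I*√53409/361 ≈ -25905.0 + 1.2804*I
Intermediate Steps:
L = -25905 (L = -2 - 25903 = -25905)
C(z, m) = -12*z (C(z, m) = -3*z*(-1)*(-4) = -3*(-z)*(-4) = -12*z)
N(G) = √(G + 4*G³) (N(G) = √(G + ((2*G)*(2*G))*G) = √(G + (4*G²)*G) = √(G + 4*G³))
L + N(C(1/(9 + 10), 3)) = -25905 + √(-12/(9 + 10) + 4*(-12/(9 + 10))³) = -25905 + √(-12/19 + 4*(-12/19)³) = -25905 + √(-12/19 + 4*(-1728/6859)) = -25905 + √(-12/19 - 6912/6859) = -25905 + √(-11244/6859) = -25905 + 2*I*√53409/361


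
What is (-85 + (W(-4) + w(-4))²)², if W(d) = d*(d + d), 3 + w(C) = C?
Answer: 291600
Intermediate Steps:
w(C) = -3 + C
W(d) = 2*d² (W(d) = d*(2*d) = 2*d²)
(-85 + (W(-4) + w(-4))²)² = (-85 + (2*(-4)² + (-3 - 4))²)² = (-85 + (2*16 - 7)²)² = (-85 + (32 - 7)²)² = (-85 + 25²)² = (-85 + 625)² = 540² = 291600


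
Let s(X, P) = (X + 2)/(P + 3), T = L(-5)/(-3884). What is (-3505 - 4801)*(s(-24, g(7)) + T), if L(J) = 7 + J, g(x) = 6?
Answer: 177470149/8739 ≈ 20308.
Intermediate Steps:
T = -1/1942 (T = (7 - 5)/(-3884) = 2*(-1/3884) = -1/1942 ≈ -0.00051493)
s(X, P) = (2 + X)/(3 + P)
(-3505 - 4801)*(s(-24, g(7)) + T) = (-3505 - 4801)*((2 - 24)/(3 + 6) - 1/1942) = -8306*(-22/9 - 1/1942) = -8306*(-42733/17478) = 177470149/8739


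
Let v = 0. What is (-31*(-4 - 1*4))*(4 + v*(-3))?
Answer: 992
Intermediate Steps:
(-31*(-4 - 1*4))*(4 + v*(-3)) = (-31*(-4 - 1*4))*(4 + 0*(-3)) = (-31*(-4 - 4))*(4 + 0) = -31*(-8)*4 = 248*4 = 992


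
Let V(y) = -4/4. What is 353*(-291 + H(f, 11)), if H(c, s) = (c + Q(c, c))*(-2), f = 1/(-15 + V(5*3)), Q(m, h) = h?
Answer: -410539/4 ≈ -1.0263e+5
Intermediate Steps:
V(y) = -1 (V(y) = -4*1/4 = -1)
f = -1/16 (f = 1/(-15 - 1) = 1/(-16) = -1/16 ≈ -0.062500)
H(c, s) = -4*c (H(c, s) = (c + c)*(-2) = (2*c)*(-2) = -4*c)
353*(-291 + H(f, 11)) = 353*(-291 - 4*(-1/16)) = 353*(-291 + 1/4) = 353*(-1163/4) = -410539/4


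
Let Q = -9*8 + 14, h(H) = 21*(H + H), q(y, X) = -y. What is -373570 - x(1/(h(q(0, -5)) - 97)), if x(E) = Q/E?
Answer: -379196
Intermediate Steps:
h(H) = 42*H (h(H) = 21*(2*H) = 42*H)
Q = -58 (Q = -72 + 14 = -58)
x(E) = -58/E
-373570 - x(1/(h(q(0, -5)) - 97)) = -373570 - (-58)/(1/(42*(-1*0) - 97)) = -373570 - (-58)/(1/(42*0 - 97)) = -373570 - (-58)/(1/(0 - 97)) = -373570 - (-58)/(1/(-97)) = -373570 - (-58)/(-1/97) = -373570 - (-58)*(-97) = -373570 - 1*5626 = -373570 - 5626 = -379196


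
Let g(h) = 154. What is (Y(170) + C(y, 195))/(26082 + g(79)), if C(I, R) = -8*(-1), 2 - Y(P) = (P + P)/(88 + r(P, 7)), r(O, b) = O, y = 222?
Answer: 40/120873 ≈ 0.00033093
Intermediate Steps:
Y(P) = 2 - 2*P/(88 + P) (Y(P) = 2 - (P + P)/(88 + P) = 2 - 2*P/(88 + P))
C(I, R) = 8
(Y(170) + C(y, 195))/(26082 + g(79)) = (176/(88 + 170) + 8)/(26082 + 154) = (176/258 + 8)/26236 = (176*(1/258) + 8)*(1/26236) = (88/129 + 8)*(1/26236) = (1120/129)*(1/26236) = 40/120873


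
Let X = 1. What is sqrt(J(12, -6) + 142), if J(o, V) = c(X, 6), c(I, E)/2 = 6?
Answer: sqrt(154) ≈ 12.410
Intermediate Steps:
c(I, E) = 12 (c(I, E) = 2*6 = 12)
J(o, V) = 12
sqrt(J(12, -6) + 142) = sqrt(12 + 142) = sqrt(154)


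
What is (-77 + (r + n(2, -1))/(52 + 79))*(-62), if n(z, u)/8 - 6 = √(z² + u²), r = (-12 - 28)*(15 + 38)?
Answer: 753858/131 - 496*√5/131 ≈ 5746.2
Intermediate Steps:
r = -2120 (r = -40*53 = -2120)
n(z, u) = 48 + 8*√(u² + z²) (n(z, u) = 48 + 8*√(z² + u²) = 48 + 8*√(u² + z²))
(-77 + (r + n(2, -1))/(52 + 79))*(-62) = (-77 + (-2120 + (48 + 8*√((-1)² + 2²)))/(52 + 79))*(-62) = (-77 + (-2120 + (48 + 8*√(1 + 4)))/131)*(-62) = (-77 + (-2120 + (48 + 8*√5))*(1/131))*(-62) = (-77 + (-2072 + 8*√5)*(1/131))*(-62) = (-77 + (-2072/131 + 8*√5/131))*(-62) = (-12159/131 + 8*√5/131)*(-62) = 753858/131 - 496*√5/131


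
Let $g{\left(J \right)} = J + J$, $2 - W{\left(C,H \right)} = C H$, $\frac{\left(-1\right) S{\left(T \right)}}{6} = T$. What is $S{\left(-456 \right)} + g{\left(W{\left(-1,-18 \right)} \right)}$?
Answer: $2704$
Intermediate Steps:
$S{\left(T \right)} = - 6 T$
$W{\left(C,H \right)} = 2 - C H$
$g{\left(J \right)} = 2 J$
$S{\left(-456 \right)} + g{\left(W{\left(-1,-18 \right)} \right)} = \left(-6\right) \left(-456\right) + 2 \left(2 - \left(-1\right) \left(-18\right)\right) = 2736 + 2 \left(2 - 18\right) = 2736 + 2 \left(-16\right) = 2736 - 32 = 2704$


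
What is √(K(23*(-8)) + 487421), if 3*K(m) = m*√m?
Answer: √(4386789 - 1104*I*√46)/3 ≈ 698.16 - 0.59583*I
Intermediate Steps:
K(m) = m^(3/2)/3 (K(m) = (m*√m)/3 = m^(3/2)/3)
√(K(23*(-8)) + 487421) = √((23*(-8))^(3/2)/3 + 487421) = √((-184)^(3/2)/3 + 487421) = √((-368*I*√46)/3 + 487421) = √(-368*I*√46/3 + 487421) = √(487421 - 368*I*√46/3)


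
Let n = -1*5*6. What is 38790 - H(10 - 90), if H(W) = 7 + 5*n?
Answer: 38933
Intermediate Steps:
n = -30 (n = -5*6 = -30)
H(W) = -143 (H(W) = 7 + 5*(-30) = 7 - 150 = -143)
38790 - H(10 - 90) = 38790 - 1*(-143) = 38790 + 143 = 38933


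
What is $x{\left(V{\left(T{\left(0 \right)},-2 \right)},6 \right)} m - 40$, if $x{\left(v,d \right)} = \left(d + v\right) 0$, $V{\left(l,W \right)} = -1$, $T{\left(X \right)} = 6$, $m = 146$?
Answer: $-40$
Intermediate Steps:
$x{\left(v,d \right)} = 0$
$x{\left(V{\left(T{\left(0 \right)},-2 \right)},6 \right)} m - 40 = 0 \cdot 146 - 40 = 0 - 40 = -40$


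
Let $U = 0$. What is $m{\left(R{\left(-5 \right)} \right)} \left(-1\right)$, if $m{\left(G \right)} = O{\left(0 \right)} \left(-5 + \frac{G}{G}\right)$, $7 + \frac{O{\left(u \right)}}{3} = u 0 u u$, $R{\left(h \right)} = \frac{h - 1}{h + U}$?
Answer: $-84$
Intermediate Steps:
$R{\left(h \right)} = \frac{-1 + h}{h}$ ($R{\left(h \right)} = \frac{h - 1}{h + 0} = \frac{-1 + h}{h}$)
$O{\left(u \right)} = -21$ ($O{\left(u \right)} = -21 + 3 u 0 u u = -21 + 3 \cdot 0 u u = -21 + 3 \cdot 0 u = -21 + 3 \cdot 0 = -21 + 0 = -21$)
$m{\left(G \right)} = 84$ ($m{\left(G \right)} = - 21 \left(-5 + \frac{G}{G}\right) = - 21 \left(-5 + 1\right) = \left(-21\right) \left(-4\right) = 84$)
$m{\left(R{\left(-5 \right)} \right)} \left(-1\right) = 84 \left(-1\right) = -84$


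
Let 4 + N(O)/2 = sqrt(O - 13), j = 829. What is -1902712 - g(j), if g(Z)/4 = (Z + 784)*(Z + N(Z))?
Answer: -7199804 - 51616*sqrt(51) ≈ -7.5684e+6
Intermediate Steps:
N(O) = -8 + 2*sqrt(-13 + O) (N(O) = -8 + 2*sqrt(O - 13) = -8 + 2*sqrt(-13 + O))
g(Z) = 4*(784 + Z)*(-8 + Z + 2*sqrt(-13 + Z)) (g(Z) = 4*((Z + 784)*(Z + (-8 + 2*sqrt(-13 + Z)))) = 4*((784 + Z)*(-8 + Z + 2*sqrt(-13 + Z))) = 4*(784 + Z)*(-8 + Z + 2*sqrt(-13 + Z)))
-1902712 - g(j) = -1902712 - (-25088 + 4*829**2 + 3104*829 + 6272*sqrt(-13 + 829) + 8*829*sqrt(-13 + 829)) = -1902712 - (-25088 + 4*687241 + 2573216 + 6272*sqrt(816) + 8*829*sqrt(816)) = -1902712 - (-25088 + 2748964 + 2573216 + 6272*(4*sqrt(51)) + 8*829*(4*sqrt(51))) = -1902712 - (-25088 + 2748964 + 2573216 + 25088*sqrt(51) + 26528*sqrt(51)) = -1902712 - (5297092 + 51616*sqrt(51)) = -1902712 + (-5297092 - 51616*sqrt(51)) = -7199804 - 51616*sqrt(51)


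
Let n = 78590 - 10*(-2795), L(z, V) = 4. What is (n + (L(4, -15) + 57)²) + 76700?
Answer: 186961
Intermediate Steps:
n = 106540 (n = 78590 - 1*(-27950) = 78590 + 27950 = 106540)
(n + (L(4, -15) + 57)²) + 76700 = (106540 + (4 + 57)²) + 76700 = (106540 + 61²) + 76700 = (106540 + 3721) + 76700 = 110261 + 76700 = 186961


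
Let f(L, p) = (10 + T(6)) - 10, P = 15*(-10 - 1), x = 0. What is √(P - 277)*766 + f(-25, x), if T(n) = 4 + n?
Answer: 10 + 766*I*√442 ≈ 10.0 + 16104.0*I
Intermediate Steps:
P = -165 (P = 15*(-11) = -165)
f(L, p) = 10 (f(L, p) = (10 + (4 + 6)) - 10 = (10 + 10) - 10 = 20 - 10 = 10)
√(P - 277)*766 + f(-25, x) = √(-165 - 277)*766 + 10 = √(-442)*766 + 10 = (I*√442)*766 + 10 = 766*I*√442 + 10 = 10 + 766*I*√442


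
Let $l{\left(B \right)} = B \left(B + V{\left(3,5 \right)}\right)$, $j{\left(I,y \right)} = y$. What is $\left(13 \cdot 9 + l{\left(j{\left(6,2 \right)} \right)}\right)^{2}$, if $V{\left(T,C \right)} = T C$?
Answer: $22801$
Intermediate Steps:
$V{\left(T,C \right)} = C T$
$l{\left(B \right)} = B \left(15 + B\right)$ ($l{\left(B \right)} = B \left(B + 5 \cdot 3\right) = B \left(B + 15\right) = B \left(15 + B\right)$)
$\left(13 \cdot 9 + l{\left(j{\left(6,2 \right)} \right)}\right)^{2} = \left(13 \cdot 9 + 2 \left(15 + 2\right)\right)^{2} = \left(117 + 2 \cdot 17\right)^{2} = \left(117 + 34\right)^{2} = 151^{2} = 22801$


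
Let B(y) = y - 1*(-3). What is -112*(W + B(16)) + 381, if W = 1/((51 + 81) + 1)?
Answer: -33209/19 ≈ -1747.8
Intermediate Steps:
B(y) = 3 + y (B(y) = y + 3 = 3 + y)
W = 1/133 (W = 1/(132 + 1) = 1/133 ≈ 0.0075188)
-112*(W + B(16)) + 381 = -112*(1/133 + (3 + 16)) + 381 = -112*(1/133 + 19) + 381 = -112*2528/133 + 381 = -40448/19 + 381 = -33209/19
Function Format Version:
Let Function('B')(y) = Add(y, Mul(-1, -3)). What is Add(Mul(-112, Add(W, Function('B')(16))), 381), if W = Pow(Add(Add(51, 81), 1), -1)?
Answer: Rational(-33209, 19) ≈ -1747.8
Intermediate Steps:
Function('B')(y) = Add(3, y) (Function('B')(y) = Add(y, 3) = Add(3, y))
W = Rational(1, 133) (W = Pow(Add(132, 1), -1) = Pow(133, -1) = Rational(1, 133) ≈ 0.0075188)
Add(Mul(-112, Add(W, Function('B')(16))), 381) = Add(Mul(-112, Add(Rational(1, 133), Add(3, 16))), 381) = Add(Mul(-112, Add(Rational(1, 133), 19)), 381) = Add(Mul(-112, Rational(2528, 133)), 381) = Add(Rational(-40448, 19), 381) = Rational(-33209, 19)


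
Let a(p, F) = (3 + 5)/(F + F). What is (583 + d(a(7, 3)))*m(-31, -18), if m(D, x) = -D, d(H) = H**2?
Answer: 163153/9 ≈ 18128.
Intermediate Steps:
a(p, F) = 4/F (a(p, F) = 8/((2*F)) = 8*(1/(2*F)) = 4/F)
(583 + d(a(7, 3)))*m(-31, -18) = (583 + (4/3)**2)*(-1*(-31)) = (583 + (4*(1/3))**2)*31 = (583 + (4/3)**2)*31 = (583 + 16/9)*31 = (5263/9)*31 = 163153/9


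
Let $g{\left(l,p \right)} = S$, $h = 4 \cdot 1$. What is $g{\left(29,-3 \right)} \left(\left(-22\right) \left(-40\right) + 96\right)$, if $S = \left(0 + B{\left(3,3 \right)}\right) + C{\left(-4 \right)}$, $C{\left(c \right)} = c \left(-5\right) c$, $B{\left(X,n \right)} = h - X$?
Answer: $-77104$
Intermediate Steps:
$h = 4$
$B{\left(X,n \right)} = 4 - X$
$C{\left(c \right)} = - 5 c^{2}$ ($C{\left(c \right)} = - 5 c c = - 5 c^{2}$)
$S = -79$ ($S = \left(0 + \left(4 - 3\right)\right) - 5 \left(-4\right)^{2} = \left(0 + \left(4 - 3\right)\right) - 80 = \left(0 + 1\right) - 80 = 1 - 80 = -79$)
$g{\left(l,p \right)} = -79$
$g{\left(29,-3 \right)} \left(\left(-22\right) \left(-40\right) + 96\right) = - 79 \left(\left(-22\right) \left(-40\right) + 96\right) = - 79 \left(880 + 96\right) = \left(-79\right) 976 = -77104$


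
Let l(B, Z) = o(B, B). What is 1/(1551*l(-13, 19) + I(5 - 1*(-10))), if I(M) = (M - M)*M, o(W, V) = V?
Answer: -1/20163 ≈ -4.9596e-5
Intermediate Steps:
l(B, Z) = B
I(M) = 0 (I(M) = 0*M = 0)
1/(1551*l(-13, 19) + I(5 - 1*(-10))) = 1/(1551*(-13) + 0) = 1/(-20163 + 0) = 1/(-20163) = -1/20163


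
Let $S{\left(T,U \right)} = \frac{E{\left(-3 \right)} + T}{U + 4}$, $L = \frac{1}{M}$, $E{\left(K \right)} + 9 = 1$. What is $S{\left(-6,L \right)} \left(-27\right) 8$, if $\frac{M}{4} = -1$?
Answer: $\frac{4032}{5} \approx 806.4$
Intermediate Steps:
$M = -4$ ($M = 4 \left(-1\right) = -4$)
$E{\left(K \right)} = -8$ ($E{\left(K \right)} = -9 + 1 = -8$)
$L = - \frac{1}{4}$ ($L = \frac{1}{-4} = - \frac{1}{4} \approx -0.25$)
$S{\left(T,U \right)} = \frac{-8 + T}{4 + U}$ ($S{\left(T,U \right)} = \frac{-8 + T}{U + 4} = \frac{-8 + T}{4 + U}$)
$S{\left(-6,L \right)} \left(-27\right) 8 = \frac{-8 - 6}{4 - \frac{1}{4}} \left(-27\right) 8 = \frac{1}{\frac{15}{4}} \left(-14\right) \left(-27\right) 8 = \frac{4}{15} \left(-14\right) \left(-27\right) 8 = \left(- \frac{56}{15}\right) \left(-27\right) 8 = \frac{504}{5} \cdot 8 = \frac{4032}{5}$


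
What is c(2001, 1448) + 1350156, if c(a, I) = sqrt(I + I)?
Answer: 1350156 + 4*sqrt(181) ≈ 1.3502e+6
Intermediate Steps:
c(a, I) = sqrt(2)*sqrt(I) (c(a, I) = sqrt(2*I) = sqrt(2)*sqrt(I))
c(2001, 1448) + 1350156 = sqrt(2)*sqrt(1448) + 1350156 = sqrt(2)*(2*sqrt(362)) + 1350156 = 4*sqrt(181) + 1350156 = 1350156 + 4*sqrt(181)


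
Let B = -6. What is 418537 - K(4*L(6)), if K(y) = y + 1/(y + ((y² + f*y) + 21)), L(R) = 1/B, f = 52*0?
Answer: 234799604/561 ≈ 4.1854e+5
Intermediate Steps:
f = 0
L(R) = -⅙ (L(R) = 1/(-6) = -⅙)
K(y) = y + 1/(21 + y + y²) (K(y) = y + 1/(y + ((y² + 0*y) + 21)) = y + 1/(y + ((y² + 0) + 21)) = y + 1/(y + (y² + 21)) = y + 1/(y + (21 + y²)) = y + 1/(21 + y + y²))
418537 - K(4*L(6)) = 418537 - (1 + (4*(-⅙))² + (4*(-⅙))³ + 21*(4*(-⅙)))/(21 + 4*(-⅙) + (4*(-⅙))²) = 418537 - (1 + (-⅔)² + (-⅔)³ + 21*(-⅔))/(21 - ⅔ + (-⅔)²) = 418537 - (1 + 4/9 - 8/27 - 14)/(21 - ⅔ + 4/9) = 418537 - (-347)/(187/9*27) = 418537 - 9*(-347)/(187*27) = 418537 - 1*(-347/561) = 418537 + 347/561 = 234799604/561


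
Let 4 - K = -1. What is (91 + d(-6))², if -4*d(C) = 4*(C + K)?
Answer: 8464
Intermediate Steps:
K = 5 (K = 4 - 1*(-1) = 4 + 1 = 5)
d(C) = -5 - C (d(C) = -(C + 5) = -(5 + C) = -(20 + 4*C)/4 = -5 - C)
(91 + d(-6))² = (91 + (-5 - 1*(-6)))² = (91 + (-5 + 6))² = (91 + 1)² = 92² = 8464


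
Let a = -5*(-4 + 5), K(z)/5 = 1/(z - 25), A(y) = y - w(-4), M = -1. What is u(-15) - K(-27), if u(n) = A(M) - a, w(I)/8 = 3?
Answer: -1035/52 ≈ -19.904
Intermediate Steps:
w(I) = 24 (w(I) = 8*3 = 24)
A(y) = -24 + y (A(y) = y - 1*24 = y - 24 = -24 + y)
K(z) = 5/(-25 + z) (K(z) = 5/(z - 25) = 5/(-25 + z))
a = -5 (a = -5*1 = -5)
u(n) = -20 (u(n) = (-24 - 1) - 1*(-5) = -25 + 5 = -20)
u(-15) - K(-27) = -20 - 5/(-25 - 27) = -20 - 5/(-52) = -20 - 5*(-1)/52 = -20 - 1*(-5/52) = -20 + 5/52 = -1035/52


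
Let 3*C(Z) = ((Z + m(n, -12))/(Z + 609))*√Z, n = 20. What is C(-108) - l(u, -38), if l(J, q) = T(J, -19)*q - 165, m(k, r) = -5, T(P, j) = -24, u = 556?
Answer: -747 - 226*I*√3/501 ≈ -747.0 - 0.78132*I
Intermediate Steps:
l(J, q) = -165 - 24*q (l(J, q) = -24*q - 165 = -165 - 24*q)
C(Z) = √Z*(-5 + Z)/(3*(609 + Z)) (C(Z) = (((Z - 5)/(Z + 609))*√Z)/3 = (((-5 + Z)/(609 + Z))*√Z)/3 = (√Z*(-5 + Z)/(609 + Z))/3 = √Z*(-5 + Z)/(3*(609 + Z)))
C(-108) - l(u, -38) = √(-108)*(-5 - 108)/(3*(609 - 108)) - (-165 - 24*(-38)) = (⅓)*(6*I*√3)*(-113)/501 - (-165 + 912) = (⅓)*(6*I*√3)*(1/501)*(-113) - 1*747 = -226*I*√3/501 - 747 = -747 - 226*I*√3/501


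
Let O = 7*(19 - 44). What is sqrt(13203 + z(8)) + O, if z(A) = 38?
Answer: -175 + sqrt(13241) ≈ -59.930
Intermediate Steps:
O = -175 (O = 7*(-25) = -175)
sqrt(13203 + z(8)) + O = sqrt(13203 + 38) - 175 = sqrt(13241) - 175 = -175 + sqrt(13241)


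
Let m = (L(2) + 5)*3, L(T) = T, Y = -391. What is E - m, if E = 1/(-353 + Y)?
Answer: -15625/744 ≈ -21.001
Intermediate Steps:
m = 21 (m = (2 + 5)*3 = 7*3 = 21)
E = -1/744 (E = 1/(-353 - 391) = 1/(-744) = -1/744 ≈ -0.0013441)
E - m = -1/744 - 1*21 = -1/744 - 21 = -15625/744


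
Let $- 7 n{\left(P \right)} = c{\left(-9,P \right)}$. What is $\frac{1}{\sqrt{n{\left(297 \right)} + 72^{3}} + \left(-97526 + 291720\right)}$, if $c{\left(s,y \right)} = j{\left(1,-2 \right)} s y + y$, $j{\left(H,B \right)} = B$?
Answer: $\frac{1359358}{263976560359} - \frac{3 \sqrt{2027739}}{263976560359} \approx 5.1334 \cdot 10^{-6}$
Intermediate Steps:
$c{\left(s,y \right)} = y - 2 s y$ ($c{\left(s,y \right)} = - 2 s y + y = y - 2 s y$)
$n{\left(P \right)} = - \frac{19 P}{7}$ ($n{\left(P \right)} = - \frac{P \left(1 - -18\right)}{7} = - \frac{P \left(1 + 18\right)}{7} = - \frac{P 19}{7} = - \frac{19 P}{7}$)
$\frac{1}{\sqrt{n{\left(297 \right)} + 72^{3}} + \left(-97526 + 291720\right)} = \frac{1}{\sqrt{\left(- \frac{19}{7}\right) 297 + 72^{3}} + \left(-97526 + 291720\right)} = \frac{1}{\sqrt{- \frac{5643}{7} + 373248} + 194194} = \frac{1}{\sqrt{\frac{2607093}{7}} + 194194} = \frac{1}{\frac{3 \sqrt{2027739}}{7} + 194194} = \frac{1}{194194 + \frac{3 \sqrt{2027739}}{7}}$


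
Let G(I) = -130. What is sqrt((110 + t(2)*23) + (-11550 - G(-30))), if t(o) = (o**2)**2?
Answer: I*sqrt(10942) ≈ 104.6*I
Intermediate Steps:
t(o) = o**4
sqrt((110 + t(2)*23) + (-11550 - G(-30))) = sqrt((110 + 2**4*23) + (-11550 - 1*(-130))) = sqrt((110 + 16*23) + (-11550 + 130)) = sqrt((110 + 368) - 11420) = sqrt(478 - 11420) = sqrt(-10942) = I*sqrt(10942)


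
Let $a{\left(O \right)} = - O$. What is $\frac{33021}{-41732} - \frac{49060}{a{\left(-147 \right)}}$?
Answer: $- \frac{2052226007}{6134604} \approx -334.53$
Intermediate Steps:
$\frac{33021}{-41732} - \frac{49060}{a{\left(-147 \right)}} = \frac{33021}{-41732} - \frac{49060}{\left(-1\right) \left(-147\right)} = 33021 \left(- \frac{1}{41732}\right) - \frac{49060}{147} = - \frac{33021}{41732} - \frac{49060}{147} = - \frac{2052226007}{6134604}$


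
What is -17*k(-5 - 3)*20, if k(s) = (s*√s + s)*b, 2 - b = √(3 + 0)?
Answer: 2720*(1 + 2*I*√2)*(2 - √3) ≈ 728.82 + 2061.4*I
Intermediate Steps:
b = 2 - √3 (b = 2 - √(3 + 0) = 2 - √3 ≈ 0.26795)
k(s) = (2 - √3)*(s + s^(3/2)) (k(s) = (s*√s + s)*(2 - √3) = (s^(3/2) + s)*(2 - √3) = (s + s^(3/2))*(2 - √3) = (2 - √3)*(s + s^(3/2)))
-17*k(-5 - 3)*20 = -17*(2 - √3)*((-5 - 3) + (-5 - 3)^(3/2))*20 = -17*(2 - √3)*(-8 + (-8)^(3/2))*20 = -17*(2 - √3)*(-8 - 16*I*√2)*20 = -17*(-8 - 16*I*√2)*(2 - √3)*20 = -340*(-8 - 16*I*√2)*(2 - √3)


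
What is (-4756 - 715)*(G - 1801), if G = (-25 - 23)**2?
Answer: -2751913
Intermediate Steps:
G = 2304 (G = (-48)**2 = 2304)
(-4756 - 715)*(G - 1801) = (-4756 - 715)*(2304 - 1801) = -5471*503 = -2751913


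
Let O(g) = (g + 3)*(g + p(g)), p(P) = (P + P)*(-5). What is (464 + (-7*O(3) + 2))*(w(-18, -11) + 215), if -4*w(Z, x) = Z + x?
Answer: 355600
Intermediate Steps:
p(P) = -10*P (p(P) = (2*P)*(-5) = -10*P)
O(g) = -9*g*(3 + g) (O(g) = (g + 3)*(g - 10*g) = (3 + g)*(-9*g) = -9*g*(3 + g))
w(Z, x) = -Z/4 - x/4 (w(Z, x) = -(Z + x)/4 = -Z/4 - x/4)
(464 + (-7*O(3) + 2))*(w(-18, -11) + 215) = (464 + (-63*3*(-3 - 1*3) + 2))*((-¼*(-18) - ¼*(-11)) + 215) = (464 + (-63*3*(-3 - 3) + 2))*((9/2 + 11/4) + 215) = (464 + (-63*3*(-6) + 2))*(29/4 + 215) = (464 + (-7*(-162) + 2))*(889/4) = (464 + (1134 + 2))*(889/4) = (464 + 1136)*(889/4) = 1600*(889/4) = 355600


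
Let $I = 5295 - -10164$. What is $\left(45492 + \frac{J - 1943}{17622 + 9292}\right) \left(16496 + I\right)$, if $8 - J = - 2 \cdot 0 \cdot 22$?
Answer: $\frac{39124735457115}{26914} \approx 1.4537 \cdot 10^{9}$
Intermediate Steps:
$I = 15459$ ($I = 5295 + 10164 = 15459$)
$J = 8$ ($J = 8 - - 2 \cdot 0 \cdot 22 = 8 - \left(-2\right) 0 = 8 - 0 = 8 + 0 = 8$)
$\left(45492 + \frac{J - 1943}{17622 + 9292}\right) \left(16496 + I\right) = \left(45492 + \frac{8 - 1943}{17622 + 9292}\right) \left(16496 + 15459\right) = \left(45492 - \frac{1935}{26914}\right) 31955 = \frac{1224369753}{26914} \cdot 31955 = \frac{39124735457115}{26914}$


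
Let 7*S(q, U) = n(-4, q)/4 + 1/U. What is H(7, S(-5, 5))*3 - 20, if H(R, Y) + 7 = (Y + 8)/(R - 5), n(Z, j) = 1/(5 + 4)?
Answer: -24319/840 ≈ -28.951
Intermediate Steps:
n(Z, j) = ⅑ (n(Z, j) = 1/9 = ⅑)
S(q, U) = 1/252 + 1/(7*U) (S(q, U) = ((⅑)/4 + 1/U)/7 = ((⅑)*(¼) + 1/U)/7 = (1/36 + 1/U)/7 = 1/252 + 1/(7*U))
H(R, Y) = -7 + (8 + Y)/(-5 + R) (H(R, Y) = -7 + (Y + 8)/(R - 5) = -7 + (8 + Y)/(-5 + R))
H(7, S(-5, 5))*3 - 20 = ((43 + (1/252)*(36 + 5)/5 - 7*7)/(-5 + 7))*3 - 20 = ((43 + (1/252)*(⅕)*41 - 49)/2)*3 - 20 = ((43 + 41/1260 - 49)/2)*3 - 20 = ((½)*(-7519/1260))*3 - 20 = -7519/2520*3 - 20 = -7519/840 - 20 = -24319/840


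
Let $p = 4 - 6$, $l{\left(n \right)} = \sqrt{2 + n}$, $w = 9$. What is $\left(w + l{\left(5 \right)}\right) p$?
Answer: $-18 - 2 \sqrt{7} \approx -23.292$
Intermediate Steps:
$p = -2$
$\left(w + l{\left(5 \right)}\right) p = \left(9 + \sqrt{2 + 5}\right) \left(-2\right) = \left(9 + \sqrt{7}\right) \left(-2\right) = -18 - 2 \sqrt{7}$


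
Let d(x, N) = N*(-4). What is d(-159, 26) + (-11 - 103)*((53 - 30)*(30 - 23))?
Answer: -18458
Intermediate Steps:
d(x, N) = -4*N
d(-159, 26) + (-11 - 103)*((53 - 30)*(30 - 23)) = -4*26 + (-11 - 103)*((53 - 30)*(30 - 23)) = -104 - 2622*7 = -104 - 114*161 = -104 - 18354 = -18458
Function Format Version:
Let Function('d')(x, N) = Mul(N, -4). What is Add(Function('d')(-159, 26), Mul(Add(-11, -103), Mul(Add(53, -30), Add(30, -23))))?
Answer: -18458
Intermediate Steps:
Function('d')(x, N) = Mul(-4, N)
Add(Function('d')(-159, 26), Mul(Add(-11, -103), Mul(Add(53, -30), Add(30, -23)))) = Add(Mul(-4, 26), Mul(Add(-11, -103), Mul(Add(53, -30), Add(30, -23)))) = Add(-104, Mul(-114, Mul(23, 7))) = Add(-104, Mul(-114, 161)) = Add(-104, -18354) = -18458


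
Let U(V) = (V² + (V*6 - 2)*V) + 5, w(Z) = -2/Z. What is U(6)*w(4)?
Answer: -245/2 ≈ -122.50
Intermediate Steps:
U(V) = 5 + V² + V*(-2 + 6*V) (U(V) = (V² + (6*V - 2)*V) + 5 = (V² + (-2 + 6*V)*V) + 5 = (V² + V*(-2 + 6*V)) + 5 = 5 + V² + V*(-2 + 6*V))
U(6)*w(4) = (5 - 2*6 + 7*6²)*(-2/4) = (5 - 12 + 7*36)*(-2*¼) = (5 - 12 + 252)*(-½) = 245*(-½) = -245/2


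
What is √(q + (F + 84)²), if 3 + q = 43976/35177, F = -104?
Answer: √492803211365/35177 ≈ 19.956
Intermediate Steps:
q = -61555/35177 (q = -3 + 43976/35177 = -61555/35177 ≈ -1.7499)
√(q + (F + 84)²) = √(-61555/35177 + (-104 + 84)²) = √(-61555/35177 + (-20)²) = √(-61555/35177 + 400) = √(14009245/35177) = √492803211365/35177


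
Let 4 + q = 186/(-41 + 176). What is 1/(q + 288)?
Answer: 45/12842 ≈ 0.0035041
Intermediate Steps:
q = -118/45 (q = -4 + 186/(-41 + 176) = -4 + 186/135 = -4 + 186*(1/135) = -4 + 62/45 = -118/45 ≈ -2.6222)
1/(q + 288) = 1/(-118/45 + 288) = 1/(12842/45) = 45/12842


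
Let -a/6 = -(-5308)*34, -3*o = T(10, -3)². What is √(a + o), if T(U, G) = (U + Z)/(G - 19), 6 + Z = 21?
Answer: I*√4716818067/66 ≈ 1040.6*I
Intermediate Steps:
Z = 15 (Z = -6 + 21 = 15)
T(U, G) = (15 + U)/(-19 + G) (T(U, G) = (U + 15)/(G - 19) = (15 + U)/(-19 + G))
o = -625/1452 (o = -(15 + 10)²/(-19 - 3)²/3 = -(25/(-22))²/3 = -(-1/22*25)²/3 = -(-25/22)²/3 = -⅓*625/484 = -625/1452 ≈ -0.43044)
a = -1082832 (a = -(-6)*(-5308*34) = -(-6)*(-180472) = -6*180472 = -1082832)
√(a + o) = √(-1082832 - 625/1452) = √(-1572272689/1452) = I*√4716818067/66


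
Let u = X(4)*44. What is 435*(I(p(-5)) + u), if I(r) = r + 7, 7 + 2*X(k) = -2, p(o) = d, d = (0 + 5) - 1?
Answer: -81345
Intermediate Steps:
d = 4 (d = 5 - 1 = 4)
p(o) = 4
X(k) = -9/2 (X(k) = -7/2 + (1/2)*(-2) = -7/2 - 1 = -9/2)
u = -198 (u = -9/2*44 = -198)
I(r) = 7 + r
435*(I(p(-5)) + u) = 435*((7 + 4) - 198) = 435*(11 - 198) = 435*(-187) = -81345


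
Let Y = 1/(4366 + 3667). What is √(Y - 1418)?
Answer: I*√91502240169/8033 ≈ 37.656*I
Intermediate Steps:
Y = 1/8033 ≈ 0.00012449
√(Y - 1418) = √(1/8033 - 1418) = √(-11390793/8033) = I*√91502240169/8033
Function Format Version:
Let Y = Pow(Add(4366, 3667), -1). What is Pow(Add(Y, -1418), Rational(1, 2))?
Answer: Mul(Rational(1, 8033), I, Pow(91502240169, Rational(1, 2))) ≈ Mul(37.656, I)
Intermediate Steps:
Y = Rational(1, 8033) (Y = Pow(8033, -1) = Rational(1, 8033) ≈ 0.00012449)
Pow(Add(Y, -1418), Rational(1, 2)) = Pow(Add(Rational(1, 8033), -1418), Rational(1, 2)) = Pow(Rational(-11390793, 8033), Rational(1, 2)) = Mul(Rational(1, 8033), I, Pow(91502240169, Rational(1, 2)))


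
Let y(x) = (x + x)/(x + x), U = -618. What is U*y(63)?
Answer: -618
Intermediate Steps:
y(x) = 1 (y(x) = (2*x)/((2*x)) = (2*x)*(1/(2*x)) = 1)
U*y(63) = -618*1 = -618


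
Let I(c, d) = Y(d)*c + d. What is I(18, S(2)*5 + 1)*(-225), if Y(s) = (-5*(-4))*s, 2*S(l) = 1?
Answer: -568575/2 ≈ -2.8429e+5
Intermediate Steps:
S(l) = 1/2 (S(l) = (1/2)*1 = 1/2)
Y(s) = 20*s
I(c, d) = d + 20*c*d (I(c, d) = (20*d)*c + d = 20*c*d + d = d + 20*c*d)
I(18, S(2)*5 + 1)*(-225) = (((1/2)*5 + 1)*(1 + 20*18))*(-225) = ((5/2 + 1)*(1 + 360))*(-225) = ((7/2)*361)*(-225) = (2527/2)*(-225) = -568575/2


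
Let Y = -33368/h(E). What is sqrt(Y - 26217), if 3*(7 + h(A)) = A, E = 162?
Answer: I*sqrt(59481649)/47 ≈ 164.09*I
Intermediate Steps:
h(A) = -7 + A/3
Y = -33368/47 (Y = -33368/(-7 + (1/3)*162) = -33368/(-7 + 54) = -33368/47 ≈ -709.96)
sqrt(Y - 26217) = sqrt(-33368/47 - 26217) = sqrt(-1265567/47) = I*sqrt(59481649)/47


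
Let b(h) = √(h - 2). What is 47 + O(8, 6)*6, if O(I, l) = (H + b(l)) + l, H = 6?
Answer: 131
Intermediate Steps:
b(h) = √(-2 + h)
O(I, l) = 6 + l + √(-2 + l) (O(I, l) = (6 + √(-2 + l)) + l = 6 + l + √(-2 + l))
47 + O(8, 6)*6 = 47 + (6 + 6 + √(-2 + 6))*6 = 47 + (6 + 6 + √4)*6 = 47 + (6 + 6 + 2)*6 = 47 + 14*6 = 47 + 84 = 131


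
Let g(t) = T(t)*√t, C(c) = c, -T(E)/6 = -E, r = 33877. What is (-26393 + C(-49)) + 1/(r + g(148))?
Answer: -27260290412837/1030946617 - 1776*√37/1030946617 ≈ -26442.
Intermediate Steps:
T(E) = 6*E (T(E) = -(-6)*E = 6*E)
g(t) = 6*t^(3/2) (g(t) = (6*t)*√t = 6*t^(3/2))
(-26393 + C(-49)) + 1/(r + g(148)) = (-26393 - 49) + 1/(33877 + 6*148^(3/2)) = -26442 + 1/(33877 + 6*(296*√37)) = -26442 + 1/(33877 + 1776*√37)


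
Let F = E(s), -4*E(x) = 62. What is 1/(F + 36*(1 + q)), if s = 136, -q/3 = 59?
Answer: -2/12703 ≈ -0.00015744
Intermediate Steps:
q = -177 (q = -3*59 = -177)
E(x) = -31/2 (E(x) = -¼*62 = -31/2)
F = -31/2 ≈ -15.500
1/(F + 36*(1 + q)) = 1/(-31/2 + 36*(1 - 177)) = 1/(-31/2 + 36*(-176)) = 1/(-31/2 - 6336) = 1/(-12703/2) = -2/12703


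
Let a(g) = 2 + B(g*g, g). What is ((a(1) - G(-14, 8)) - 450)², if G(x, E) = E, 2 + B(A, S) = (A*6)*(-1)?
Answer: 215296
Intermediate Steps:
B(A, S) = -2 - 6*A (B(A, S) = -2 + (A*6)*(-1) = -2 + (6*A)*(-1) = -2 - 6*A)
a(g) = -6*g² (a(g) = 2 + (-2 - 6*g*g) = 2 + (-2 - 6*g²) = -6*g²)
((a(1) - G(-14, 8)) - 450)² = ((-6*1² - 1*8) - 450)² = ((-6*1 - 8) - 450)² = ((-6 - 8) - 450)² = (-14 - 450)² = (-464)² = 215296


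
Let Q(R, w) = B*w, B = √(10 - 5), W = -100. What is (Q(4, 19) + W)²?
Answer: 11805 - 3800*√5 ≈ 3307.9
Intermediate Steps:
B = √5 ≈ 2.2361
Q(R, w) = w*√5 (Q(R, w) = √5*w = w*√5)
(Q(4, 19) + W)² = (19*√5 - 100)² = (-100 + 19*√5)²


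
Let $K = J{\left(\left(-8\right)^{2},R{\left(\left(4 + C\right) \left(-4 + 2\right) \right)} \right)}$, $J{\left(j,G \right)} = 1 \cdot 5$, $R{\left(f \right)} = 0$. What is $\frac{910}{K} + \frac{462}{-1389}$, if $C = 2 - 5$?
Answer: $\frac{84112}{463} \approx 181.67$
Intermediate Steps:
$C = -3$
$J{\left(j,G \right)} = 5$
$K = 5$
$\frac{910}{K} + \frac{462}{-1389} = \frac{910}{5} + \frac{462}{-1389} = 910 \cdot \frac{1}{5} + 462 \left(- \frac{1}{1389}\right) = 182 - \frac{154}{463} = \frac{84112}{463}$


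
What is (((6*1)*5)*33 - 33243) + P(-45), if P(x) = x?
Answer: -32298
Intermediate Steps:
(((6*1)*5)*33 - 33243) + P(-45) = (((6*1)*5)*33 - 33243) - 45 = ((6*5)*33 - 33243) - 45 = (30*33 - 33243) - 45 = (990 - 33243) - 45 = -32253 - 45 = -32298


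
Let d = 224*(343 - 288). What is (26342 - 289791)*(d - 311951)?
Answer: 78937487319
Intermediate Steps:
d = 12320 (d = 224*55 = 12320)
(26342 - 289791)*(d - 311951) = (26342 - 289791)*(12320 - 311951) = -263449*(-299631) = 78937487319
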